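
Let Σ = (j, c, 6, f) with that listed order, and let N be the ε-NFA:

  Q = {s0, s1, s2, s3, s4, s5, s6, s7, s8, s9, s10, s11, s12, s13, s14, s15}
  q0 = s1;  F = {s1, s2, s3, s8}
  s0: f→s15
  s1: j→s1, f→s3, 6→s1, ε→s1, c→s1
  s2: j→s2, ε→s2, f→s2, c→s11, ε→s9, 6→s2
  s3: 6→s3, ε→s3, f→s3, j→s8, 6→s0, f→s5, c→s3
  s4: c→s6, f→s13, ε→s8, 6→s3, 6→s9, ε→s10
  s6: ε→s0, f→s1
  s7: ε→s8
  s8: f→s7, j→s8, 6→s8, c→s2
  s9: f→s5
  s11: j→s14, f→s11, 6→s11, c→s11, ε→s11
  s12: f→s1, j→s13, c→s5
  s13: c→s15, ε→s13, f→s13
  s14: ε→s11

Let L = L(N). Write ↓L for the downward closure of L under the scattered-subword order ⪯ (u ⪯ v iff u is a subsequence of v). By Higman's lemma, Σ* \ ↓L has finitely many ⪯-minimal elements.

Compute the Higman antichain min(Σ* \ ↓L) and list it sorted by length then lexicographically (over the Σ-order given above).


|Q|=16, |F|=4, |δ|=45 (11 ε).
min D↑ (5 st, q0=0, F={4}): 0:j→0,c→0,6→0,f→1 1:j→2,c→1,6→1,f→1 2:j→2,c→3,6→2,f→2 3:j→3,c→4,6→3,f→3 4:j→4,c→4,6→4,f→4.
'fjcc': |S_i|=[11, 10, 7, 5, 2] end={s11,s14} rej; 4/4 deletions ∈↓L.
1 obstructions.

Antichain: [fjcc].


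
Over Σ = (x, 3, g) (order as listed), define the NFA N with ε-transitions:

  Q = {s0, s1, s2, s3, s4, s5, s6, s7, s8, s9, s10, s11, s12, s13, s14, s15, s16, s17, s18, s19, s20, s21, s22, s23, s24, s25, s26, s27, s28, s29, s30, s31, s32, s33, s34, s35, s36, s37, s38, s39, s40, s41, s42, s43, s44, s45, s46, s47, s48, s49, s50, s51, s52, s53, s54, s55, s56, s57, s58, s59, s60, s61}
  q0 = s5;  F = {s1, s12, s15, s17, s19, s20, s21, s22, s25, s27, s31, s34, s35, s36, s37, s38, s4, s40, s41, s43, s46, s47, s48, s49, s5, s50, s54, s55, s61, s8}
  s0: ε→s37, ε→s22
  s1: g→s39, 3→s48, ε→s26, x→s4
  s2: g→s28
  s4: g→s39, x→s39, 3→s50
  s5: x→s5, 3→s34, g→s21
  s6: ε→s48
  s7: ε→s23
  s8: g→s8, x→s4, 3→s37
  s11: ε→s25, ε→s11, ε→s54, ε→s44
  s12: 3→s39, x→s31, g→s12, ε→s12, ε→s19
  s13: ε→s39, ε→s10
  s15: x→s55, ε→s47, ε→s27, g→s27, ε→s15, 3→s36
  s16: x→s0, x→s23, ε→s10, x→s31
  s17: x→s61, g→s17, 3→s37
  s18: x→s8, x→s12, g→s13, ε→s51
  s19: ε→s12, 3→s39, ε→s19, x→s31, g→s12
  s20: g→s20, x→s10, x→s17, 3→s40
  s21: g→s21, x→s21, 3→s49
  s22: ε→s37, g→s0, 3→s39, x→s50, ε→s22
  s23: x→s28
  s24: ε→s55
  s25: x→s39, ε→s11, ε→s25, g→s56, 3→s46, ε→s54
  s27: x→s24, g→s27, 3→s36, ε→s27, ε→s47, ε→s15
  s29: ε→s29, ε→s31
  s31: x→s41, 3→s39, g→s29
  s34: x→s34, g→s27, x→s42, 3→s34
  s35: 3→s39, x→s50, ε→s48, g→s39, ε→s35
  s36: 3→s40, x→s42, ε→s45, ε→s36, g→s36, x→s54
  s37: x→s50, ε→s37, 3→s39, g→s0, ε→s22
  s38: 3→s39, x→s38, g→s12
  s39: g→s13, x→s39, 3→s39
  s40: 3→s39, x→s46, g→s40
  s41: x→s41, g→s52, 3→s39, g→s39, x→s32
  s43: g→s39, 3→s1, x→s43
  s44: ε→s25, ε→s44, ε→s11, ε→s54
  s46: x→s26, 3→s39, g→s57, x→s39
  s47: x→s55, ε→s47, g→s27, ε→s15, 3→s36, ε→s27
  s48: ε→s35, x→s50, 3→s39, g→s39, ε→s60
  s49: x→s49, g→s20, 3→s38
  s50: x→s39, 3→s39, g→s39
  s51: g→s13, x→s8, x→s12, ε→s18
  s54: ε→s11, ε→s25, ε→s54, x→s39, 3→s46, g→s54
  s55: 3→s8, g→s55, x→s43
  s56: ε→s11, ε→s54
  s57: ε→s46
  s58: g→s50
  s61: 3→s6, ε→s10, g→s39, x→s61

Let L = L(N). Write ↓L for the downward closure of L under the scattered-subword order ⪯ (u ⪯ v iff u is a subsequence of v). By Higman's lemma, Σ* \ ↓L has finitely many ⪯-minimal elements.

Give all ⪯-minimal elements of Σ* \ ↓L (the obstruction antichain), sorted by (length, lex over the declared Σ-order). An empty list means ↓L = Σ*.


A = [g333, 3gxxg, 3g3xx].

|Q|=62, |F|=30, |δ|=165 (54 ε).
min D↑ (25 st, q0=0, F={13}): 0:x→0,3→1,g→2 1:x→1,3→1,g→3 2:x→2,3→4,g→2 3:x→5,3→6,g→3 4:x→4,3→7,g→8 5:x→9,3→10,g→5 6:x→11,3→12,g→6 7:x→7,3→13,g→14 8:x→15,3→12,g→8 9:x→9,3→16,g→13 10:x→17,3→18,g→10 11:x→13,3→19,g→11 12:x→19,3→13,g→12 13:x→13,3→13,g→13 14:x→20,3→13,g→14 15:x→21,3→18,g→15 16:x→17,3→22,g→13 17:x→13,3→23,g→13 18:x→23,3→13,g→18 19:x→13,3→13,g→19 20:x→24,3→13,g→20 21:x→21,3→22,g→13 22:x→23,3→13,g→13 23:x→13,3→13,g→13 24:x→24,3→13,g→13.
'g333': |S_i|=[47, 45, 38, 23, 3] end={s10,s13,s39} — reject; 4/4 deletions ∈↓L.
'3gxxg': N↓-sim [47, 45, 42, 33, 16, 4] end={s10,s13,s39,s52} rej; 5/5 del acc.
'3g3xx': |S_i|=[47, 45, 42, 26, 14, 4] end={s10,s13,s26,s39} — reject; 5/5 single-dels accept.
3 words, ⪯-incomp.


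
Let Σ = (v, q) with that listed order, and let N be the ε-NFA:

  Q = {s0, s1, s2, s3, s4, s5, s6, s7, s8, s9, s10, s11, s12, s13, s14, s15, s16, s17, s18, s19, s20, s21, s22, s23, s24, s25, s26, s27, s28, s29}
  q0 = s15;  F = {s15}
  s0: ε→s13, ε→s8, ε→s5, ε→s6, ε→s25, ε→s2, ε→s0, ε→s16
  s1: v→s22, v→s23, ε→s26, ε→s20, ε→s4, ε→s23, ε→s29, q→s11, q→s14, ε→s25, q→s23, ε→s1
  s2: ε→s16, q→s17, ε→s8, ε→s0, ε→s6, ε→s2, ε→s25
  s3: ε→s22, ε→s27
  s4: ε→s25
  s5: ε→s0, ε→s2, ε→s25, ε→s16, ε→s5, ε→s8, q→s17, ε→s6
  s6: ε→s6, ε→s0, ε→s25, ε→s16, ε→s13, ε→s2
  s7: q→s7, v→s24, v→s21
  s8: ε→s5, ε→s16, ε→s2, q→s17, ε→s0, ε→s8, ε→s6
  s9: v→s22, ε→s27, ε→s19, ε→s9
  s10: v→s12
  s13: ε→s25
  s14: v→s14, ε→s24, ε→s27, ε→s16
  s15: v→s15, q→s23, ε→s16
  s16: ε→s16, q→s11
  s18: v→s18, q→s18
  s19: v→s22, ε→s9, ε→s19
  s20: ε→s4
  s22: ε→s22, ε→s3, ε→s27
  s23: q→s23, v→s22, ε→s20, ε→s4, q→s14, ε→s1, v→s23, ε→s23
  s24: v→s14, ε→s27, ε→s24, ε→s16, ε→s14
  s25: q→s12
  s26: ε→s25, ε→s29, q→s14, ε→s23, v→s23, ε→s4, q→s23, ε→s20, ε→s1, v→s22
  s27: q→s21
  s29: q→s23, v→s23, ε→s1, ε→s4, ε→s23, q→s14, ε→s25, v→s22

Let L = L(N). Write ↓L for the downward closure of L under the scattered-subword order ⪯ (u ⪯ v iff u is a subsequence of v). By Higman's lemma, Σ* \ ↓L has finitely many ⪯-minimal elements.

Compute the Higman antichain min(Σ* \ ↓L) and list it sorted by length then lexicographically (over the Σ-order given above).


Antichain: [q].

|Q|=30, |F|=1, |δ|=111 (76 ε).
min D↑ (2 st, q0=0, F={1}): 0:v→0,q→1 1:v→1,q→1 (ε-aug+det+¬).
'q': N↓-sim [17, 16] end={s1,s11,s12,s14,s16,s20,s21,s22,s23,s24,s25,s26,…} rej; 1/1 del acc.
1 obstructions.


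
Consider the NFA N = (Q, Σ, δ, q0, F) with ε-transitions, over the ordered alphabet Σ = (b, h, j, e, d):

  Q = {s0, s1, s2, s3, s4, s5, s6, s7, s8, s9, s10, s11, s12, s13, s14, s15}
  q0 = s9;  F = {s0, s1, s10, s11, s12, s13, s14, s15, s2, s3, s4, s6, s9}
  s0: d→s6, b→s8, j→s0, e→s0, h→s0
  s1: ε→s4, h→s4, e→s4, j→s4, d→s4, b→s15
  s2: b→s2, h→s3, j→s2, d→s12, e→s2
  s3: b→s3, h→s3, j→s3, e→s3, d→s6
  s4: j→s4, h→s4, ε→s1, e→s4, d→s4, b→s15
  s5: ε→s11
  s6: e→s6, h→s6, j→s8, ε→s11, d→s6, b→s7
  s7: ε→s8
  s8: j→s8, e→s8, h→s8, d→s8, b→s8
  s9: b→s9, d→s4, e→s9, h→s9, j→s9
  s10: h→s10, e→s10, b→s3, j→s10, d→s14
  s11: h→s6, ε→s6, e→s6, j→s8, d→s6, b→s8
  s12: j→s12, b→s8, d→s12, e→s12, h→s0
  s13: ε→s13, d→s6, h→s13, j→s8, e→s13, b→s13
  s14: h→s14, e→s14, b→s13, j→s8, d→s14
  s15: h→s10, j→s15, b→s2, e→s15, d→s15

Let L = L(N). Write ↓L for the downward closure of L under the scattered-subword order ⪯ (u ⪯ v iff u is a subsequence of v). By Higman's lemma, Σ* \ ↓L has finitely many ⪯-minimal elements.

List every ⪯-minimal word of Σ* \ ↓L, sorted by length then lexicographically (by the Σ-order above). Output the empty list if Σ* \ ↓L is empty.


|Q|=16, |F|=13, |δ|=77 (7 ε).
min D↑ (12 st, q0=0, F={9}): 0:b→0,h→0,j→0,e→0,d→1 1:b→2,h→1,j→1,e→1,d→1 2:b→3,h→4,j→2,e→2,d→2 3:b→3,h→5,j→3,e→3,d→6 4:b→5,h→4,j→4,e→4,d→7 5:b→5,h→5,j→5,e→5,d→8 6:b→9,h→10,j→6,e→6,d→6 7:b→11,h→7,j→9,e→7,d→7 8:b→9,h→8,j→9,e→8,d→8 9:b→9,h→9,j→9,e→9,d→9 10:b→9,h→10,j→10,e→10,d→8 11:b→11,h→11,j→9,e→11,d→8.
'dbbdb': run [15, 14, 12, 9, 6, 2] end={s7,s8} — reject; 5/5 single-dels accept.
'dbhdj': N↓-sim [15, 14, 12, 9, 6, 1] end={s8} ∉↓L; 5/5 single-dels accept.
2 words, ⪯-incomp.

Antichain: [dbbdb, dbhdj].


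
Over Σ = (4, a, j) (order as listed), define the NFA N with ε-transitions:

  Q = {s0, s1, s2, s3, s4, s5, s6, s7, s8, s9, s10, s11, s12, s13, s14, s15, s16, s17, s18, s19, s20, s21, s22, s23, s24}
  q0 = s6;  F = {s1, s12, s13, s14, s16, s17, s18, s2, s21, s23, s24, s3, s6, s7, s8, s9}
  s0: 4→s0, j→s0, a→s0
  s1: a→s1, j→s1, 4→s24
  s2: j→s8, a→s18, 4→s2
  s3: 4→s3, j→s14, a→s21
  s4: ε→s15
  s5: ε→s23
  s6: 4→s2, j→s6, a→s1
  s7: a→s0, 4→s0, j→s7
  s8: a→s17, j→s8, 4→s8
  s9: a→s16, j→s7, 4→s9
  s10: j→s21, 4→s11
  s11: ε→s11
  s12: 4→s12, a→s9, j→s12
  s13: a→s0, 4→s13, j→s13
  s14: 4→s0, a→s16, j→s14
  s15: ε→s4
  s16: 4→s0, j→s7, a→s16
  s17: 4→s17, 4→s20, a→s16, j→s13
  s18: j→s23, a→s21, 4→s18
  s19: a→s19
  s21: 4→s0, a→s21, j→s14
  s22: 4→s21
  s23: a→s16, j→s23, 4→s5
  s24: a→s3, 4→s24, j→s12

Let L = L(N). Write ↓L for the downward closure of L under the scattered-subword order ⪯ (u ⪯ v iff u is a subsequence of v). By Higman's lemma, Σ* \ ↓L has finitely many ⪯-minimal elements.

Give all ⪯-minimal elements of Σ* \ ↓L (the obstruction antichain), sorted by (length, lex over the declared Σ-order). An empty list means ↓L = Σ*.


|Q|=25, |F|=16, |δ|=60 (4 ε).
min D↑ (17 st, q0=0, F={11}): 0:4→1,a→2,j→0 1:4→1,a→3,j→4 2:4→5,a→2,j→2 3:4→3,a→6,j→7 4:4→4,a→8,j→4 5:4→5,a→9,j→10 6:4→11,a→6,j→12 7:4→7,a→13,j→7 8:4→8,a→13,j→14 9:4→9,a→6,j→12 10:4→10,a→15,j→10 11:4→11,a→11,j→11 12:4→11,a→13,j→12 13:4→11,a→13,j→16 14:4→14,a→11,j→14 15:4→15,a→13,j→16 16:4→11,a→11,j→16 (ε-aug+det+¬).
'4aa4': |S_i|=[19, 17, 13, 5, 1] end={s0} ∉↓L; 4/4 del acc.
'4jaja': run [19, 17, 12, 7, 3, 1] end={s0} ∉↓L; 5/5 del acc.
'a4aj4': run [19, 16, 15, 7, 4, 1] end={s0} ∉↓L; 5/5 single-dels accept.
3 words, ⪯-incomp.

Antichain: [4aa4, 4jaja, a4aj4].


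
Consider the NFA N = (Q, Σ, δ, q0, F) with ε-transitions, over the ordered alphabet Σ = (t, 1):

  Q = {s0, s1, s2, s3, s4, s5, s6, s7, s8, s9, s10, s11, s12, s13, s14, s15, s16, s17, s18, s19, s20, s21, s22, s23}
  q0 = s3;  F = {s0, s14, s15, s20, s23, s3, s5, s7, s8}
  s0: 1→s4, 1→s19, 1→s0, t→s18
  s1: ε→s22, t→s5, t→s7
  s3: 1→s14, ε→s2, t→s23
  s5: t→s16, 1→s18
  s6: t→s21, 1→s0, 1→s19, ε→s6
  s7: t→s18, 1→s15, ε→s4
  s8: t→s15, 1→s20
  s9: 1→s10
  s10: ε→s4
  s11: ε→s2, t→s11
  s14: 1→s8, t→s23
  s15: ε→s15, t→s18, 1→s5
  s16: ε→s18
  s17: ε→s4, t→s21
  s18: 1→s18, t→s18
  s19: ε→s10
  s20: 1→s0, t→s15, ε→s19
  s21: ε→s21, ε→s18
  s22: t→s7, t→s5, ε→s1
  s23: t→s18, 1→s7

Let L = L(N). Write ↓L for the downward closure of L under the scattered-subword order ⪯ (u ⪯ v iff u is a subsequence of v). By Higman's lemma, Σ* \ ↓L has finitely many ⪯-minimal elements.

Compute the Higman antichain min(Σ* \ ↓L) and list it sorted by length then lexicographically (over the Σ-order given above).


A = [tt, t1111, 11t11, 1111t].

|Q|=24, |F|=9, |δ|=46 (14 ε).
min D↑ (10 st, q0=0, F={3}): 0:t→1,1→2 1:t→3,1→4 2:t→1,1→5 3:t→3,1→3 4:t→3,1→6 5:t→6,1→7 6:t→3,1→8 7:t→6,1→9 8:t→3,1→3 9:t→3,1→9.
'tt': |S_i|=[15, 7, 2] end={s16,s18} — reject; 2/2 deletions ∈↓L.
't1111': |S_i|=[15, 7, 6, 4, 3, 1] end={s18} rej; 5/5 single-dels accept.
'11t11': N↓-sim [15, 13, 11, 4, 3, 1] end={s18} — reject; 5/5 deletions ∈↓L.
'1111t': N↓-sim [15, 13, 11, 9, 7, 2] end={s16,s18} ∉↓L; 5/5 del acc.
4 obstructions.


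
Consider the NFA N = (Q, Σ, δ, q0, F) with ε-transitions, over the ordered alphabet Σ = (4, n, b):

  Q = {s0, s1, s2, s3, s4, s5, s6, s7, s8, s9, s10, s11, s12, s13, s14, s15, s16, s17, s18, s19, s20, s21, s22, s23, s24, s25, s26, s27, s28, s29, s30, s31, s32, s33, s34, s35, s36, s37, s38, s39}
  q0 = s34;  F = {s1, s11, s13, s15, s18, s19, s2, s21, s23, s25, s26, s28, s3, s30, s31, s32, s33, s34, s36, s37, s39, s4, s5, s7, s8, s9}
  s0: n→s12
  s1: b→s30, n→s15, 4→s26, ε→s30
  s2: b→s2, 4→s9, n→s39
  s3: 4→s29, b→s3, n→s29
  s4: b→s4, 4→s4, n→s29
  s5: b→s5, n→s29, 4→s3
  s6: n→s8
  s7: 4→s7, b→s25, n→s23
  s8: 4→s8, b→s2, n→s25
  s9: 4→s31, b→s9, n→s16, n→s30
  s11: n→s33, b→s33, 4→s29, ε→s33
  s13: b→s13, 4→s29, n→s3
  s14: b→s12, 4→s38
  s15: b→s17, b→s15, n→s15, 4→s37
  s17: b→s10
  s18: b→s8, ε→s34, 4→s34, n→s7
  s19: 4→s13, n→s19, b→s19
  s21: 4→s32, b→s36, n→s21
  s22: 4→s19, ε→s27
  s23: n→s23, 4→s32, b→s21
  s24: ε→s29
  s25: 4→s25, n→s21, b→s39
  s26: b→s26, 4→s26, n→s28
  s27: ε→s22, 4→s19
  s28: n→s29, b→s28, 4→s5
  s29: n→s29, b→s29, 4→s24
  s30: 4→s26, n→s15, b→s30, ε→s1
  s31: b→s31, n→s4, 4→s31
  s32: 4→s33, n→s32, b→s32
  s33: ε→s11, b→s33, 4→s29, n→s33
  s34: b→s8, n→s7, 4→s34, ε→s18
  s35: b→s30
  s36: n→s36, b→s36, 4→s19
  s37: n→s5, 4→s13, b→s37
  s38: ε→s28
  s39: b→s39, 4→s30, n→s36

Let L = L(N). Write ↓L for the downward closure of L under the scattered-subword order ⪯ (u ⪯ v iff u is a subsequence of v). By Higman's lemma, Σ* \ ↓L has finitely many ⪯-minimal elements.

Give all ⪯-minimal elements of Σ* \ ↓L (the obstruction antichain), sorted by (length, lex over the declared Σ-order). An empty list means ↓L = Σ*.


A = [nn444, bb44nn].

|Q|=40, |F|=26, |δ|=101 (10 ε).
min D↑ (24 st, q0=0, F={14}): 0:4→0,n→1,b→2 1:4→1,n→3,b→4 2:4→2,n→4,b→5 3:4→6,n→3,b→7 4:4→4,n→7,b→8 5:4→9,n→8,b→5 6:4→10,n→6,b→6 7:4→6,n→7,b→11 8:4→12,n→11,b→8 9:4→13,n→12,b→9 10:4→14,n→10,b→10 11:4→15,n→11,b→11 12:4→16,n→17,b→12 13:4→13,n→18,b→13 14:4→14,n→14,b→14 15:4→19,n→15,b→15 16:4→16,n→20,b→16 17:4→21,n→17,b→17 18:4→18,n→14,b→18 19:4→14,n→22,b→19 20:4→23,n→14,b→20 21:4→19,n→23,b→21 22:4→14,n→14,b→22 23:4→22,n→14,b→23 [Hopcroft].
'nn444': N↓-sim [31, 25, 17, 10, 6, 2] end={s24,s29} — reject; 5/5 deletions ∈↓L.
'bb44nn': N↓-sim [31, 27, 24, 20, 10, 6, 2] end={s24,s29} rej; 6/6 single-dels accept.
2 minimals (antichain).


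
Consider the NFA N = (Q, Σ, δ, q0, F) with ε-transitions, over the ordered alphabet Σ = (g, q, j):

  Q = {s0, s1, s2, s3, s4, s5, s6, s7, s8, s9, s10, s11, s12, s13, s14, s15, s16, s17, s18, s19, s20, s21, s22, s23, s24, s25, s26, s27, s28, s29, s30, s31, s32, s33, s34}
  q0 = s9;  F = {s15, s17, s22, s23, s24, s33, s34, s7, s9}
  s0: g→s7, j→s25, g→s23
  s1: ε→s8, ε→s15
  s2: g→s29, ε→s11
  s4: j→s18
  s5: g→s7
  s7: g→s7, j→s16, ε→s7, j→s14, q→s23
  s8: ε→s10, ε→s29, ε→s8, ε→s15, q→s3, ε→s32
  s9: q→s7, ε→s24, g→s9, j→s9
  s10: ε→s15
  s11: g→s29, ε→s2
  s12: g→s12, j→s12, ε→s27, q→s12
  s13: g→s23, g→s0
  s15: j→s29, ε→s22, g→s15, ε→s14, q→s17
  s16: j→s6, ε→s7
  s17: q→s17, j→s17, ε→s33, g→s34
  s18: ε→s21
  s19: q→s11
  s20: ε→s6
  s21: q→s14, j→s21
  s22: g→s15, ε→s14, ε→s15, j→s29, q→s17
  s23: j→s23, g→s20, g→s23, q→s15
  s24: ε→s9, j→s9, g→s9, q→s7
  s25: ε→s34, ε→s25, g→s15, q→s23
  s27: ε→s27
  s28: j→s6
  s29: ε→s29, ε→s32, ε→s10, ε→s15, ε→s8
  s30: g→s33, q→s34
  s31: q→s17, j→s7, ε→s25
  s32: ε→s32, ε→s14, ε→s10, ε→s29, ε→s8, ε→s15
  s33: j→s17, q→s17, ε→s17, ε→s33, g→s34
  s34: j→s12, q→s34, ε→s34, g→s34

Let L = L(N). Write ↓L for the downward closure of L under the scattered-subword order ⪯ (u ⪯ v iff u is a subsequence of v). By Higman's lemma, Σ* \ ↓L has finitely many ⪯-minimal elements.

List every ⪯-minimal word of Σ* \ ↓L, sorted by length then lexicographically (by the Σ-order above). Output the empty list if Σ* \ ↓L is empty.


Antichain: [qqqqgj].

|Q|=35, |F|=9, |δ|=93 (40 ε).
min D↑ (7 st, q0=0, F={6}): 0:g→0,q→1,j→0 1:g→1,q→2,j→1 2:g→2,q→3,j→2 3:g→3,q→4,j→3 4:g→5,q→4,j→4 5:g→5,q→5,j→6 6:g→6,q→6,j→6.
'qqqqgj': N↓-sim [20, 18, 16, 13, 6, 3, 2] end={s12,s27} ∉↓L; 6/6 single-dels accept.
1 minimals (antichain).


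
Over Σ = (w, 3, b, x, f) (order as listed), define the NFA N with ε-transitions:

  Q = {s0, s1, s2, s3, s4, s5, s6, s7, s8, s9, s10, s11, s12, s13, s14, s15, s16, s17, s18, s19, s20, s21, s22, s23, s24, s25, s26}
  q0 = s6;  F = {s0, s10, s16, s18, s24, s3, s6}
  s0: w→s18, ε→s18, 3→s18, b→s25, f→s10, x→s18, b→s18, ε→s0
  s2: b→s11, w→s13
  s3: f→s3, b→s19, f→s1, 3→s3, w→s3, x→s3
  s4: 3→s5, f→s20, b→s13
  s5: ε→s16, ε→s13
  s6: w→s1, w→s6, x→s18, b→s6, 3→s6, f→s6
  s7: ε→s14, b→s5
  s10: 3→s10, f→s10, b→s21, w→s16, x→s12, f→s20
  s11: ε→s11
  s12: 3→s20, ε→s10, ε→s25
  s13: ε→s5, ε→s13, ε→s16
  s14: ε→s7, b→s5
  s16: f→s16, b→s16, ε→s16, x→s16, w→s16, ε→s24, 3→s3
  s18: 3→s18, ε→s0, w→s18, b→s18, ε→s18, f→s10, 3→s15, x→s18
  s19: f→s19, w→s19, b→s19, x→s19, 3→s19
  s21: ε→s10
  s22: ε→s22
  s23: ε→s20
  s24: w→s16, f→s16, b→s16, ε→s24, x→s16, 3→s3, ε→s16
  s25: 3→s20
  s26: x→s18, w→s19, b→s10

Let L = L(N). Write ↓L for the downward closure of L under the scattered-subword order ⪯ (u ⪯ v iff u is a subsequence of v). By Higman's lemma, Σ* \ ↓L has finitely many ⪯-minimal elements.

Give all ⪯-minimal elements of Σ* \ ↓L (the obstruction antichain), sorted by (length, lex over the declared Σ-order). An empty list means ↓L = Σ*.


|Q|=27, |F|=7, |δ|=78 (21 ε).
min D↑ (6 st, q0=0, F={5}): 0:w→0,3→0,b→0,x→1,f→0 1:w→1,3→1,b→1,x→1,f→2 2:w→3,3→2,b→2,x→2,f→2 3:w→3,3→4,b→3,x→3,f→3 4:w→4,3→4,b→5,x→4,f→4 5:w→5,3→5,b→5,x→5,f→5 (ε-aug+det+¬).
'xfw3b': |S_i|=[14, 13, 10, 5, 3, 1] end={s19} ∉↓L; 5/5 single-dels accept.
1 words, ⪯-incomp.

A = [xfw3b].


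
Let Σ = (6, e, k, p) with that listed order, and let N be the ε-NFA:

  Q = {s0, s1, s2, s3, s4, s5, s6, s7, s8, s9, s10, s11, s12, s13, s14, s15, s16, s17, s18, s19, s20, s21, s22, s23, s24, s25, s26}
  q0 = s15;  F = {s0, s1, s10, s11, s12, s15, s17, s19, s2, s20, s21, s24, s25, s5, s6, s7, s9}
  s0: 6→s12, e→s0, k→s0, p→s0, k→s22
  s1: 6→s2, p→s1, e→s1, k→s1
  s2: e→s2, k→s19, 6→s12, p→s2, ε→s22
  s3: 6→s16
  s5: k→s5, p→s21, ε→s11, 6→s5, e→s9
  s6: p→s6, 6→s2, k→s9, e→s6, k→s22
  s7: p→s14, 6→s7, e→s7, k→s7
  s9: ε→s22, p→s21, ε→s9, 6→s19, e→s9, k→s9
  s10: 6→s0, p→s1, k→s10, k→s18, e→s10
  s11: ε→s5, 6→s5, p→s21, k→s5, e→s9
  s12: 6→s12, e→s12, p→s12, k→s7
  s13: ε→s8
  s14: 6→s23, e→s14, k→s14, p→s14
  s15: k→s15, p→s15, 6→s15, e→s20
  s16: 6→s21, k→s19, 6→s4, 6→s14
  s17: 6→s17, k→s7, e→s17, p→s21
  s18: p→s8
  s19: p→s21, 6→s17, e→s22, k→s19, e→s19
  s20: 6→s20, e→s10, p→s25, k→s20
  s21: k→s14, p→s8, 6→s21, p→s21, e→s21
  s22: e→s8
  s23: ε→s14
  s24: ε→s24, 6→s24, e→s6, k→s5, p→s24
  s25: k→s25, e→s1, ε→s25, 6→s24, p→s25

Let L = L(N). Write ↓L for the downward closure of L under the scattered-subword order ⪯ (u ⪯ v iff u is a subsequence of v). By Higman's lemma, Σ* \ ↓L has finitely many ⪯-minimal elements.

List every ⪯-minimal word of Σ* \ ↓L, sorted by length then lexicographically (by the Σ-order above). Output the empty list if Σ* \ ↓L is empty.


|Q|=27, |F|=17, |δ|=93 (9 ε).
min D↑ (17 st, q0=0, F={15}): 0:6→0,e→1,k→0,p→0 1:6→1,e→2,k→1,p→3 2:6→4,e→2,k→2,p→5 3:6→6,e→5,k→3,p→3 4:6→7,e→4,k→4,p→4 5:6→8,e→5,k→5,p→5 6:6→6,e→9,k→10,p→6 7:6→7,e→7,k→11,p→7 8:6→7,e→8,k→12,p→8 9:6→8,e→9,k→13,p→9 10:6→10,e→13,k→10,p→14 11:6→11,e→11,k→11,p→15 12:6→16,e→12,k→12,p→14 13:6→12,e→13,k→13,p→14 14:6→14,e→14,k→15,p→14 15:6→15,e→15,k→15,p→15 16:6→16,e→16,k→11,p→14 [Hopcroft].
'ee66kp': N↓-sim [22, 21, 16, 11, 7, 3, 2] end={s14,s23} ∉↓L; 6/6 del acc.
'ep6kpk': |S_i|=[22, 21, 18, 15, 11, 4, 2] end={s14,s23} — reject; 6/6 deletions ∈↓L.
2 words, ⪯-incomp.

Antichain: [ee66kp, ep6kpk].


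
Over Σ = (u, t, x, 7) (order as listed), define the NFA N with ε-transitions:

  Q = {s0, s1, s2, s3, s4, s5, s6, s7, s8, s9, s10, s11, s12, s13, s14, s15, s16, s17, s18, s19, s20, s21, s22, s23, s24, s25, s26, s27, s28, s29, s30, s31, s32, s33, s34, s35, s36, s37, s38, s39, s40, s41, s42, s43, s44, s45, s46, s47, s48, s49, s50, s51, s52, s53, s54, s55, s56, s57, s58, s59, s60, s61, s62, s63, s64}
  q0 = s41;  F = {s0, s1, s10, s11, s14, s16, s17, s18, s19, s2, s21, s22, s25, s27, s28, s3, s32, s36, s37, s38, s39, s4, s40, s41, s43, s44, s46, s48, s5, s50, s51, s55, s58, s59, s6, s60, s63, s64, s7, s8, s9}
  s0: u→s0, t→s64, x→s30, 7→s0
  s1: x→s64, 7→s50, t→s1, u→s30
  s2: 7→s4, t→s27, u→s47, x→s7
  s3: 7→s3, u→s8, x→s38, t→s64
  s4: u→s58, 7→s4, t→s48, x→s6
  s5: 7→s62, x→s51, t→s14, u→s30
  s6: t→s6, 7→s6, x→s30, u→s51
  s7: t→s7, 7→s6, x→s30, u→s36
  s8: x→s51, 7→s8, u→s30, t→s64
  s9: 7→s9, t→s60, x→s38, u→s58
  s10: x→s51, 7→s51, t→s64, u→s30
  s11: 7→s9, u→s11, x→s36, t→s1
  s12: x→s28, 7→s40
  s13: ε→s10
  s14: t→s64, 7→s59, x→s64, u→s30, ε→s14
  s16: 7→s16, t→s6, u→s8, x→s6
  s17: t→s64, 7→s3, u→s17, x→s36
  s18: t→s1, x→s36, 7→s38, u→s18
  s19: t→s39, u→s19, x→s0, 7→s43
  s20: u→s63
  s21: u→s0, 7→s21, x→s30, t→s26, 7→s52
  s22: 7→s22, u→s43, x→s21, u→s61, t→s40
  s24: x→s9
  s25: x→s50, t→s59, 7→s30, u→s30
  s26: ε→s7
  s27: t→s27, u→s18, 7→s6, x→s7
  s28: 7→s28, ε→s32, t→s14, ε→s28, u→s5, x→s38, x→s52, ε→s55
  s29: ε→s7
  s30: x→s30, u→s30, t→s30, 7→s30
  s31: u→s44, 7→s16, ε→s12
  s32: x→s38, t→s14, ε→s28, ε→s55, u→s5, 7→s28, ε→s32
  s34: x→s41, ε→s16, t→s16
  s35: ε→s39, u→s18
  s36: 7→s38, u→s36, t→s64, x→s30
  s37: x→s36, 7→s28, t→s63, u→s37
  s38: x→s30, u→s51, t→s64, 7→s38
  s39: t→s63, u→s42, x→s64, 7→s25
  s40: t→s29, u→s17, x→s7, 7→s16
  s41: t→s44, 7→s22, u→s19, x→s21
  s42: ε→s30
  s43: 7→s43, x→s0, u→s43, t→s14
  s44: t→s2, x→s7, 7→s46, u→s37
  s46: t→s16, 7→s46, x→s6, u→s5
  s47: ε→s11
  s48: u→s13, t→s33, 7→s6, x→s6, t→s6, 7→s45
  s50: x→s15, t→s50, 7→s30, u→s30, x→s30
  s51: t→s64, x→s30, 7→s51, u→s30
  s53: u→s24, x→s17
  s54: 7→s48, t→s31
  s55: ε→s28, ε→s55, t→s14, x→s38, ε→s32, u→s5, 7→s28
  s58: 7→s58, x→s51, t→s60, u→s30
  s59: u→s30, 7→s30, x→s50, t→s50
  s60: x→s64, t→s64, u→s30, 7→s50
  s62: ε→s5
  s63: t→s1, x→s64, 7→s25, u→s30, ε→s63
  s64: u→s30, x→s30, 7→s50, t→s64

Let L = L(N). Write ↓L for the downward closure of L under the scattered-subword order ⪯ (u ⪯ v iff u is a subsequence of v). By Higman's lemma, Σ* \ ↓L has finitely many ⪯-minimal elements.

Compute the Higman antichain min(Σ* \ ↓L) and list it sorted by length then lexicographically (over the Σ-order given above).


|Q|=65, |F|=41, |δ|=207 (20 ε).
min D↑ (40 st, q0=0, F={12}): 0:u→1,t→2,x→3,7→4 1:u→1,t→5,x→6,7→7 2:u→8,t→9,x→10,7→11 3:u→6,t→10,x→12,7→3 4:u→7,t→13,x→3,7→4 5:u→12,t→14,x→15,7→16 6:u→6,t→15,x→12,7→6 7:u→7,t→17,x→6,7→7 8:u→8,t→14,x→18,7→19 9:u→20,t→21,x→10,7→22 10:u→18,t→10,x→12,7→23 11:u→24,t→25,x→23,7→11 12:u→12,t→12,x→12,7→12 13:u→26,t→10,x→10,7→25 14:u→12,t→27,x→15,7→16 15:u→12,t→15,x→12,7→28 16:u→12,t→29,x→28,7→12 17:u→12,t→15,x→15,7→29 18:u→18,t→15,x→12,7→30 19:u→24,t→17,x→30,7→19 20:u→20,t→27,x→18,7→31 21:u→32,t→21,x→10,7→23 22:u→33,t→34,x→23,7→22 23:u→35,t→23,x→12,7→23 24:u→12,t→17,x→35,7→24 25:u→36,t→23,x→23,7→25 26:u→26,t→15,x→18,7→37 27:u→12,t→27,x→15,7→28 28:u→12,t→28,x→12,7→12 29:u→12,t→28,x→28,7→12 30:u→35,t→15,x→12,7→30 31:u→33,t→38,x→30,7→31 32:u→32,t→27,x→18,7→30 33:u→12,t→38,x→35,7→33 34:u→39,t→23,x→23,7→23 35:u→12,t→15,x→12,7→35 36:u→12,t→15,x→35,7→36 37:u→36,t→15,x→30,7→37 38:u→12,t→15,x→15,7→28 39:u→12,t→15,x→35,7→35 [Hopcroft].
'xx': N↓-sim [53, 13, 2] end={s15,s30} rej; 2/2 single-dels accept.
'utu': run [53, 36, 12, 2] end={s30,s42} ∉↓L; 3/3 single-dels accept.
'ut77': |S_i|=[53, 36, 12, 5, 1] end={s30} ∉↓L; 4/4 single-dels accept.
't7uu': run [53, 46, 29, 14, 1] end={s30} rej; 4/4 del acc.
'7ttx': |S_i|=[53, 40, 24, 11, 2] end={s15,s30} — reject; 4/4 del acc.
'ttt7x': N↓-sim [53, 46, 31, 19, 8, 2] end={s15,s30} ∉↓L; 5/5 single-dels accept.
6 minimals (antichain).

Antichain: [xx, utu, ut77, t7uu, 7ttx, ttt7x].


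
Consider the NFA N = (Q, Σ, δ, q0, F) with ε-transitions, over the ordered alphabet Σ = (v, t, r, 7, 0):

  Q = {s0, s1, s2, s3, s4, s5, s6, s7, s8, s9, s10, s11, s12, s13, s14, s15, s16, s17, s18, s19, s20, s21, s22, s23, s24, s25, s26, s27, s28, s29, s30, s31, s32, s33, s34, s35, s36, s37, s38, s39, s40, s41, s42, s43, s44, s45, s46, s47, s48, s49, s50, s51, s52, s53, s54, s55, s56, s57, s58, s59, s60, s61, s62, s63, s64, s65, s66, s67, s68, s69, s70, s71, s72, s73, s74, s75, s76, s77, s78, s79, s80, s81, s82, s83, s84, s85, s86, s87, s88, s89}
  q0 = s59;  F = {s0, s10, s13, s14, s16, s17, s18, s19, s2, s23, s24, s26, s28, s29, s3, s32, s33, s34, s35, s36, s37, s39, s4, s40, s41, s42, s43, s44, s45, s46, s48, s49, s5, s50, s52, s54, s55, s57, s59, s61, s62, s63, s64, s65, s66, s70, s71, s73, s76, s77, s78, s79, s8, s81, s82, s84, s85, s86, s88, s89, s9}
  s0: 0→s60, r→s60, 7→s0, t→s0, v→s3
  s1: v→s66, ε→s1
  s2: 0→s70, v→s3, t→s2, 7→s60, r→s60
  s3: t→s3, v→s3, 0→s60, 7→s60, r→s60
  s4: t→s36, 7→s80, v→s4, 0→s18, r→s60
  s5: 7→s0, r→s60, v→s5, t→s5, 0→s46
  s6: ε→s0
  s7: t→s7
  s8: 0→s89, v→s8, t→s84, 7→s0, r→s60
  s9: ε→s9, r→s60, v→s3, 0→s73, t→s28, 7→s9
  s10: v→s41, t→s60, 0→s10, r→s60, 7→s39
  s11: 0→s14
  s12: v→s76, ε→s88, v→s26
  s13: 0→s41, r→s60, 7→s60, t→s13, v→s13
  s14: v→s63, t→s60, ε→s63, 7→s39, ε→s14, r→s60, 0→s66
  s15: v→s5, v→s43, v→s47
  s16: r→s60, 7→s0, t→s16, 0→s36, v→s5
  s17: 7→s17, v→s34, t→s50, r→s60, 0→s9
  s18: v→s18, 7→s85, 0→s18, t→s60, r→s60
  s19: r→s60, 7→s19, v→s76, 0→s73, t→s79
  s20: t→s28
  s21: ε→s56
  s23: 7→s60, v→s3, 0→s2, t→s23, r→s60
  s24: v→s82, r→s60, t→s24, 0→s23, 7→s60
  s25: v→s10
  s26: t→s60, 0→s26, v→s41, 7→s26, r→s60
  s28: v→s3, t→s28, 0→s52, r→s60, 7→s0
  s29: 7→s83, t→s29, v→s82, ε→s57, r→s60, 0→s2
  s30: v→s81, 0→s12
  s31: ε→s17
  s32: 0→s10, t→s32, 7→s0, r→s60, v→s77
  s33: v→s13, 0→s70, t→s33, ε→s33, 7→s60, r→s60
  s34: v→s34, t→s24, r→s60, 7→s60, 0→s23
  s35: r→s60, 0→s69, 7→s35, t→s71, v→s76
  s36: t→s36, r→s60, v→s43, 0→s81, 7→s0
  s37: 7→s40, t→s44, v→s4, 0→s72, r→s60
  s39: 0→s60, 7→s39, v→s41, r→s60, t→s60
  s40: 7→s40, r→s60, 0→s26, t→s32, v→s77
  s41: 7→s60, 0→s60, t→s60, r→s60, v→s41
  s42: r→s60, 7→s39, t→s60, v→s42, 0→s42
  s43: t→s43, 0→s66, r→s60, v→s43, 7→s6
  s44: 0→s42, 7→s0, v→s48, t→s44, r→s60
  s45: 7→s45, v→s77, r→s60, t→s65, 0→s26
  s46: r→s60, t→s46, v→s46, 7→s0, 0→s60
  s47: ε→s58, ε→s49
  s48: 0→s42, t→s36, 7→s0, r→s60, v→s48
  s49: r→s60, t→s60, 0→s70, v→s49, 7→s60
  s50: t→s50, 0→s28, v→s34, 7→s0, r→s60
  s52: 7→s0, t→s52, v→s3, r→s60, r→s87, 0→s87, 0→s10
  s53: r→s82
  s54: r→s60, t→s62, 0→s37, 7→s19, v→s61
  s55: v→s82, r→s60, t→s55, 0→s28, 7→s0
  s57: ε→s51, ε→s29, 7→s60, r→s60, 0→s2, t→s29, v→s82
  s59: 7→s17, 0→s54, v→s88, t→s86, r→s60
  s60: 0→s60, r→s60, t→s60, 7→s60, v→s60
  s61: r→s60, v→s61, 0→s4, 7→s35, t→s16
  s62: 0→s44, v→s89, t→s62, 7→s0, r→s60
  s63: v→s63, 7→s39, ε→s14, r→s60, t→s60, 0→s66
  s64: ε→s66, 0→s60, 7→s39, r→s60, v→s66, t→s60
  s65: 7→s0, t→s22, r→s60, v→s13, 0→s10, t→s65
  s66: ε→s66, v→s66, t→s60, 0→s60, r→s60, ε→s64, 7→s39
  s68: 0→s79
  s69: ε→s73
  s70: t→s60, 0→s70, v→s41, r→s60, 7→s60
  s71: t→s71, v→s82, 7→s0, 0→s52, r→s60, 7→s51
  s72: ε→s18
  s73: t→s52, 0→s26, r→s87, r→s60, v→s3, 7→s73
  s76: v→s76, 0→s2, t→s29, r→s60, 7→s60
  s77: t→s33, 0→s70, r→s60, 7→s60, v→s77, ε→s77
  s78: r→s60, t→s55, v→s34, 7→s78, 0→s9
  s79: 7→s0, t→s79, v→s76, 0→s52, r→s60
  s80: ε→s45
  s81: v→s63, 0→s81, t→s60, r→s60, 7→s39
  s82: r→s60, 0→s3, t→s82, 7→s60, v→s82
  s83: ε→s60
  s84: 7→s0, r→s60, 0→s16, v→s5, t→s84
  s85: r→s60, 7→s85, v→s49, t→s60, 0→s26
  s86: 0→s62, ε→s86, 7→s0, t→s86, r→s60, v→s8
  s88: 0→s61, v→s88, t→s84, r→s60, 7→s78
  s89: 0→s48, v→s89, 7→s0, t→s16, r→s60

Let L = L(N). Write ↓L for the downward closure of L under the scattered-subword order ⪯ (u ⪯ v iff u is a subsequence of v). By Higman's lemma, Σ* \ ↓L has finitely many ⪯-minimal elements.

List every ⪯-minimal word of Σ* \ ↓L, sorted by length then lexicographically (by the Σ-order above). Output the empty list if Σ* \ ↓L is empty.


A = [r, t70, 7v7, 70v0, 000t, vtv00].

|Q|=90, |F|=61, |δ|=353 (24 ε).
min D↑ (59 st, q0=0, F={3}): 0:v→1,t→2,r→3,7→4,0→5 1:v→1,t→6,r→3,7→7,0→8 2:v→9,t→2,r→3,7→10,0→11 3:v→3,t→3,r→3,7→3,0→3 4:v→12,t→13,r→3,7→4,0→14 5:v→8,t→11,r→3,7→15,0→16 6:v→17,t→6,r→3,7→10,0→18 7:v→12,t→19,r→3,7→7,0→14 8:v→8,t→18,r→3,7→20,0→21 9:v→9,t→6,r→3,7→10,0→22 10:v→23,t→10,r→3,7→10,0→3 11:v→22,t→11,r→3,7→10,0→24 12:v→12,t→25,r→3,7→3,0→26 13:v→12,t→13,r→3,7→10,0→27 14:v→23,t→27,r→3,7→14,0→28 15:v→29,t→30,r→3,7→15,0→28 16:v→21,t→24,r→3,7→31,0→32 17:v→17,t→17,r→3,7→10,0→33 18:v→17,t→18,r→3,7→10,0→34 19:v→35,t→19,r→3,7→10,0→27 20:v→29,t→36,r→3,7→20,0→28 21:v→21,t→34,r→3,7→37,0→32 22:v→22,t→18,r→3,7→10,0→38 23:v→23,t→23,r→3,7→3,0→3 24:v→38,t→24,r→3,7→10,0→39 25:v→35,t→25,r→3,7→3,0→26 26:v→23,t→26,r→3,7→3,0→40 27:v→23,t→27,r→3,7→10,0→41 28:v→23,t→41,r→3,7→28,0→42 29:v→29,t→43,r→3,7→3,0→40 30:v→29,t→30,r→3,7→10,0→41 31:v→44,t→45,r→3,7→31,0→42 32:v→32,t→3,r→3,7→46,0→32 33:v→33,t→33,r→3,7→10,0→3 34:v→47,t→34,r→3,7→10,0→48 35:v→35,t→35,r→3,7→3,0→23 36:v→35,t→36,r→3,7→10,0→41 37:v→44,t→49,r→3,7→37,0→42 38:v→38,t→34,r→3,7→10,0→39 39:v→39,t→3,r→3,7→50,0→39 40:v→23,t→40,r→3,7→3,0→51 41:v→23,t→41,r→3,7→10,0→52 42:v→53,t→3,r→3,7→42,0→42 43:v→35,t→43,r→3,7→3,0→40 44:v→44,t→54,r→3,7→3,0→51 45:v→44,t→45,r→3,7→10,0→52 46:v→55,t→3,r→3,7→46,0→42 47:v→47,t→47,r→3,7→10,0→56 48:v→57,t→3,r→3,7→50,0→48 49:v→58,t→49,r→3,7→10,0→52 50:v→53,t→3,r→3,7→50,0→3 51:v→53,t→3,r→3,7→3,0→51 52:v→53,t→3,r→3,7→50,0→52 53:v→53,t→3,r→3,7→3,0→3 54:v→58,t→54,r→3,7→3,0→51 55:v→55,t→3,r→3,7→3,0→51 56:v→56,t→3,r→3,7→50,0→3 57:v→57,t→3,r→3,7→50,0→56 58:v→58,t→58,r→3,7→3,0→53.
'r': run [70, 2] end={s60,s87} ∉↓L; 1/1 deletions ∈↓L.
't70': |S_i|=[70, 49, 8, 1] end={s60} rej; 3/3 del acc.
'7v7': |S_i|=[70, 44, 18, 2] end={s60,s83} — reject; 3/3 single-dels accept.
'70v0': |S_i|=[70, 44, 16, 3, 1] end={s60} rej; 4/4 deletions ∈↓L.
'000t': |S_i|=[70, 59, 40, 17, 1] end={s60} — reject; 4/4 del acc.
'vtv00': N↓-sim [70, 57, 36, 15, 8, 1] end={s60} — reject; 5/5 single-dels accept.
6 words, ⪯-incomp.


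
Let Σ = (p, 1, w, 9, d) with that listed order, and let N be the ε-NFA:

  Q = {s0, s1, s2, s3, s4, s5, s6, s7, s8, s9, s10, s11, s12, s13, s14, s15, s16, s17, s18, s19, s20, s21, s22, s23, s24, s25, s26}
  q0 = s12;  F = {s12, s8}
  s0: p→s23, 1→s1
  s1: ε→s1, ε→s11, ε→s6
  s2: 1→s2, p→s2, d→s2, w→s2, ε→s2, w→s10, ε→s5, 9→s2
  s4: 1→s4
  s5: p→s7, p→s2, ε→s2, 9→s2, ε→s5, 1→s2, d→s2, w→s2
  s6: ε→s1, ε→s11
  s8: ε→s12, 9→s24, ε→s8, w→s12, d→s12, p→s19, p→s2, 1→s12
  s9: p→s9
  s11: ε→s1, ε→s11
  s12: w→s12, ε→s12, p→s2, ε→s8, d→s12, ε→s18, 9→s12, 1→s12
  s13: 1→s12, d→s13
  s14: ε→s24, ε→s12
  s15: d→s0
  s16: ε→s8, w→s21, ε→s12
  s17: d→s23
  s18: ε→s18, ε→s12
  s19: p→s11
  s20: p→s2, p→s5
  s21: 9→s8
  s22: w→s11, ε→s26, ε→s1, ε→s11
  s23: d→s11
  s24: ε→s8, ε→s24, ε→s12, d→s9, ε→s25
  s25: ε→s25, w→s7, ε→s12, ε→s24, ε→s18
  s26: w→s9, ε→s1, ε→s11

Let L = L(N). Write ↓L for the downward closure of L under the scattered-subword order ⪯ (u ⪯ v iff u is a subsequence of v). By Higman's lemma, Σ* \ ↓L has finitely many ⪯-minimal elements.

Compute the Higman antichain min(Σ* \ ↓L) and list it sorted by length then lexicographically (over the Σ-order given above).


|Q|=27, |F|=2, |δ|=76 (35 ε).
min D↑ (2 st, q0=0, F={1}): 0:p→1,1→0,w→0,9→0,d→0 1:p→1,1→1,w→1,9→1,d→1 (ε-aug+det+¬).
'p': |S_i|=[14, 9] end={s1,s10,s11,s19,s2,s5,s6,s7,s9} — reject; 1/1 deletions ∈↓L.
1 obstructions.

Antichain: [p].


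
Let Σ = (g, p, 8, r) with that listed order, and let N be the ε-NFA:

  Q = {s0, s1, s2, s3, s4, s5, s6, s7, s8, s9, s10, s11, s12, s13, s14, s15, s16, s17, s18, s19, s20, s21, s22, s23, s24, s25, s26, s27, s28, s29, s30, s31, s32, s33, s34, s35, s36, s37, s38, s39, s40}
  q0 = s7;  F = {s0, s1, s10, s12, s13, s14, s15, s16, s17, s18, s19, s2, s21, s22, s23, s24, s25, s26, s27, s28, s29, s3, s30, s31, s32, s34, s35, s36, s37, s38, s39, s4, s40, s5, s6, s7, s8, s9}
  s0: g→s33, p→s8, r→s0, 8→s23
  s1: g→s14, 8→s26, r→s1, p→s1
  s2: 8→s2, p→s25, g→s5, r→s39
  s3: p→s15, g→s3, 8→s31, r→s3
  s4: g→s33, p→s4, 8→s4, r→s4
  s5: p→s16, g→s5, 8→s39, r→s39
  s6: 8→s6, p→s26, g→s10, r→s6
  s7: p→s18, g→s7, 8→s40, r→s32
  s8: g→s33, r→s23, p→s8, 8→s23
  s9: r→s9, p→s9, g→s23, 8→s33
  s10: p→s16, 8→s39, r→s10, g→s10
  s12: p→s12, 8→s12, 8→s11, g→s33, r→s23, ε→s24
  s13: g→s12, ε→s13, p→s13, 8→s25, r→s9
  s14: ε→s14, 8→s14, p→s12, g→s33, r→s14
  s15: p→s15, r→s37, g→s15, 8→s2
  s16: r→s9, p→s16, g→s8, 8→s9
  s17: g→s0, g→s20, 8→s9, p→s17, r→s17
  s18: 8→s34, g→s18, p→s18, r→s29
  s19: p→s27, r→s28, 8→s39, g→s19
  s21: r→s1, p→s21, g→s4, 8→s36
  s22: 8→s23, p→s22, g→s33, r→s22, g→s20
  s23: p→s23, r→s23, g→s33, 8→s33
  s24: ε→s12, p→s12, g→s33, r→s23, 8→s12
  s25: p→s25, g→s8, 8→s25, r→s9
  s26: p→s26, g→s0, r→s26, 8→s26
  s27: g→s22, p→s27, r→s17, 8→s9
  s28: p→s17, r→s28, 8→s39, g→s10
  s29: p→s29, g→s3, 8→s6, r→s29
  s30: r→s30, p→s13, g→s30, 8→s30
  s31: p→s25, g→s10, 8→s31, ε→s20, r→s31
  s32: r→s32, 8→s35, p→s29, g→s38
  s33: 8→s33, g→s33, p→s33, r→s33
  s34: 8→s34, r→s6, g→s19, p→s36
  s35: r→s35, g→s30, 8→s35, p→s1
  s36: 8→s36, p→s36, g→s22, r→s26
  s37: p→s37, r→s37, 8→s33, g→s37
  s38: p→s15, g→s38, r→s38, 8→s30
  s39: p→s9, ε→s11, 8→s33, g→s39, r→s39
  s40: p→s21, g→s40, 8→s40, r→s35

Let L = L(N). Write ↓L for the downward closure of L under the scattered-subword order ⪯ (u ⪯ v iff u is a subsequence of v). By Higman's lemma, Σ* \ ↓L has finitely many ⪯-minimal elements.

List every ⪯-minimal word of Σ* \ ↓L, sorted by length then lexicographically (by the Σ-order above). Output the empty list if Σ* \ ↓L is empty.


min(Σ*\↓L) = [8pgg, p8g88, rgpr8].

|Q|=41, |F|=38, |δ|=165 (6 ε).
min D↑ (38 st, q0=0, F={24}): 0:g→0,p→1,8→2,r→3 1:g→1,p→1,8→4,r→5 2:g→2,p→6,8→2,r→7 3:g→8,p→5,8→7,r→3 4:g→9,p→10,8→4,r→11 5:g→12,p→5,8→11,r→5 6:g→13,p→6,8→10,r→14 7:g→15,p→14,8→7,r→7 8:g→8,p→16,8→15,r→8 9:g→9,p→17,8→18,r→19 10:g→20,p→10,8→10,r→21 11:g→22,p→21,8→11,r→11 12:g→12,p→16,8→23,r→12 13:g→24,p→13,8→13,r→13 14:g→25,p→14,8→21,r→14 15:g→15,p→26,8→15,r→15 16:g→16,p→16,8→27,r→28 17:g→20,p→17,8→29,r→30 18:g→18,p→29,8→24,r→18 19:g→22,p→30,8→18,r→19 20:g→24,p→20,8→31,r→20 21:g→32,p→21,8→21,r→21 22:g→22,p→33,8→18,r→22 23:g→22,p→34,8→23,r→23 24:g→24,p→24,8→24,r→24 25:g→24,p→35,8→25,r→25 26:g→35,p→26,8→34,r→29 27:g→36,p→34,8→27,r→18 28:g→28,p→28,8→24,r→28 29:g→31,p→29,8→24,r→29 30:g→32,p→30,8→29,r→30 31:g→24,p→31,8→24,r→31 32:g→24,p→37,8→31,r→32 33:g→37,p→33,8→29,r→29 34:g→37,p→34,8→34,r→29 35:g→24,p→35,8→35,r→31 36:g→36,p→33,8→18,r→18 37:g→24,p→37,8→31,r→31 [Hopcroft].
'8pgg': N↓-sim [41, 33, 21, 11, 2] end={s20,s33} — reject; 4/4 del acc.
'p8g88': run [41, 35, 27, 16, 5, 1] end={s33} rej; 5/5 single-dels accept.
'rgpr8': run [41, 33, 23, 15, 6, 1] end={s33} ∉↓L; 5/5 del acc.
3 words, ⪯-incomp.


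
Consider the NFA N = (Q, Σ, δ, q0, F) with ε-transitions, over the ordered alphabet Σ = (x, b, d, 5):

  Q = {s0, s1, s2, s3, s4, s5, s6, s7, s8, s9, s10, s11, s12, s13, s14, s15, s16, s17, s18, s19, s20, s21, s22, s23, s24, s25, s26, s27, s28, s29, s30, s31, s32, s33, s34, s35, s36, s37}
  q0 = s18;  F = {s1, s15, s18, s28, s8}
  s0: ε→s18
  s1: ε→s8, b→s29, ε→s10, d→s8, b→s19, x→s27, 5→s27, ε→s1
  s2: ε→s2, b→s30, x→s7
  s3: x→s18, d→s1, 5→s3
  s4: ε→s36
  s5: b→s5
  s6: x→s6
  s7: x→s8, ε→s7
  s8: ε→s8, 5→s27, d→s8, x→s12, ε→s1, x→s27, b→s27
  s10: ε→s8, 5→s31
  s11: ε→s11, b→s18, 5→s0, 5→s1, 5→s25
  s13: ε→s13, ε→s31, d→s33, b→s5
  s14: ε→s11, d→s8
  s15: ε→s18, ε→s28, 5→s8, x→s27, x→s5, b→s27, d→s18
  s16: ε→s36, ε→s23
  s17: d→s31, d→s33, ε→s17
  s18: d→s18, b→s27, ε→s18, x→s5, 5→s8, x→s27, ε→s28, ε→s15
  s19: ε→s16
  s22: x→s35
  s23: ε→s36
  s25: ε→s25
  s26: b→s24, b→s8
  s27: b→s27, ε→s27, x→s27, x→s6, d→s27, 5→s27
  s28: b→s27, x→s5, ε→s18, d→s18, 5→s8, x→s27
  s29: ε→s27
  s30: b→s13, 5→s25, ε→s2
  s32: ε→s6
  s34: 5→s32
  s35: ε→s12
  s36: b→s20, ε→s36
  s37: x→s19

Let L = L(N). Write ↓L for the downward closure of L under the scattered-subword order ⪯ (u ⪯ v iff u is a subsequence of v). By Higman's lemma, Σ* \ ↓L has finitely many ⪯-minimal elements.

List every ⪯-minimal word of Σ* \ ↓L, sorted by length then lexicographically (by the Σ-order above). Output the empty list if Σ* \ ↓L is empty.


|Q|=38, |F|=5, |δ|=88 (32 ε).
min D↑ (3 st, q0=0, F={1}): 0:x→1,b→1,d→0,5→2 1:x→1,b→1,d→1,5→1 2:x→1,b→1,d→2,5→1 (ε-aug+det+¬).
'x': run [17, 4] end={s12,s27,s5,s6} ∉↓L; 1/1 single-dels accept.
'b': run [17, 9] end={s16,s19,s20,s23,s27,s29,s36,s5,s6} ∉↓L; 1/1 deletions ∈↓L.
'55': N↓-sim [17, 13, 3] end={s27,s31,s6} — reject; 2/2 deletions ∈↓L.
3 obstructions.

A = [x, b, 55].
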